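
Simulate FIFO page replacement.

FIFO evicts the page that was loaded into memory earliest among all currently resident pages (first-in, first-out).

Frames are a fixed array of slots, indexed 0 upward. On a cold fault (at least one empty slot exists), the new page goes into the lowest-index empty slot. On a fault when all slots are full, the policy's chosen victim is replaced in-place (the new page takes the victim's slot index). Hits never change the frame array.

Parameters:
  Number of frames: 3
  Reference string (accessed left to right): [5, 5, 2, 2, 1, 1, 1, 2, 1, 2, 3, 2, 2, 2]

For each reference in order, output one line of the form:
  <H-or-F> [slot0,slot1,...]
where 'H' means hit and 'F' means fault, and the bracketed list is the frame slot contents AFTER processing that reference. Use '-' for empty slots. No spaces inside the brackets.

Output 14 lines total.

F [5,-,-]
H [5,-,-]
F [5,2,-]
H [5,2,-]
F [5,2,1]
H [5,2,1]
H [5,2,1]
H [5,2,1]
H [5,2,1]
H [5,2,1]
F [3,2,1]
H [3,2,1]
H [3,2,1]
H [3,2,1]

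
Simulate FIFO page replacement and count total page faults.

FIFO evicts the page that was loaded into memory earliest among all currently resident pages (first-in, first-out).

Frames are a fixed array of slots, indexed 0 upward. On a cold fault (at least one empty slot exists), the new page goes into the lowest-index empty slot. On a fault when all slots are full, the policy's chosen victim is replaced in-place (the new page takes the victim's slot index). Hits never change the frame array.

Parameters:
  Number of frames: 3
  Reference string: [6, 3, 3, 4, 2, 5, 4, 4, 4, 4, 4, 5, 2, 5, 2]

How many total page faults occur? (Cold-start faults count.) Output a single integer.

Step 0: ref 6 → FAULT, frames=[6,-,-]
Step 1: ref 3 → FAULT, frames=[6,3,-]
Step 2: ref 3 → HIT, frames=[6,3,-]
Step 3: ref 4 → FAULT, frames=[6,3,4]
Step 4: ref 2 → FAULT (evict 6), frames=[2,3,4]
Step 5: ref 5 → FAULT (evict 3), frames=[2,5,4]
Step 6: ref 4 → HIT, frames=[2,5,4]
Step 7: ref 4 → HIT, frames=[2,5,4]
Step 8: ref 4 → HIT, frames=[2,5,4]
Step 9: ref 4 → HIT, frames=[2,5,4]
Step 10: ref 4 → HIT, frames=[2,5,4]
Step 11: ref 5 → HIT, frames=[2,5,4]
Step 12: ref 2 → HIT, frames=[2,5,4]
Step 13: ref 5 → HIT, frames=[2,5,4]
Step 14: ref 2 → HIT, frames=[2,5,4]
Total faults: 5

Answer: 5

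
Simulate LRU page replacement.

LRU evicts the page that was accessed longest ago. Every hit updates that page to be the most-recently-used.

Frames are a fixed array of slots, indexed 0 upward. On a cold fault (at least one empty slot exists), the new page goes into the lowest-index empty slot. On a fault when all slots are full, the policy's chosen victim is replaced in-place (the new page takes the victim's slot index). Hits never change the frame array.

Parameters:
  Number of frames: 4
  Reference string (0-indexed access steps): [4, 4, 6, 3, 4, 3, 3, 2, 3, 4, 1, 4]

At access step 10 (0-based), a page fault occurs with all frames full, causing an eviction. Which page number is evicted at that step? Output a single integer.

Answer: 6

Derivation:
Step 0: ref 4 -> FAULT, frames=[4,-,-,-]
Step 1: ref 4 -> HIT, frames=[4,-,-,-]
Step 2: ref 6 -> FAULT, frames=[4,6,-,-]
Step 3: ref 3 -> FAULT, frames=[4,6,3,-]
Step 4: ref 4 -> HIT, frames=[4,6,3,-]
Step 5: ref 3 -> HIT, frames=[4,6,3,-]
Step 6: ref 3 -> HIT, frames=[4,6,3,-]
Step 7: ref 2 -> FAULT, frames=[4,6,3,2]
Step 8: ref 3 -> HIT, frames=[4,6,3,2]
Step 9: ref 4 -> HIT, frames=[4,6,3,2]
Step 10: ref 1 -> FAULT, evict 6, frames=[4,1,3,2]
At step 10: evicted page 6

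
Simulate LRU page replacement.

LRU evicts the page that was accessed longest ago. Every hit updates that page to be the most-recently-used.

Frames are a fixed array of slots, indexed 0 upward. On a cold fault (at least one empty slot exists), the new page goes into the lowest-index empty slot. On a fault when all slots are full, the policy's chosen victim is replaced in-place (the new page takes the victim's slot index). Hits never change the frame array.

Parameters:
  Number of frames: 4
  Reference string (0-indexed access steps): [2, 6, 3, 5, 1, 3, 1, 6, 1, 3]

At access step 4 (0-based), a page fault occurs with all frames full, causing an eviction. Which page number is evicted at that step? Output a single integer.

Answer: 2

Derivation:
Step 0: ref 2 -> FAULT, frames=[2,-,-,-]
Step 1: ref 6 -> FAULT, frames=[2,6,-,-]
Step 2: ref 3 -> FAULT, frames=[2,6,3,-]
Step 3: ref 5 -> FAULT, frames=[2,6,3,5]
Step 4: ref 1 -> FAULT, evict 2, frames=[1,6,3,5]
At step 4: evicted page 2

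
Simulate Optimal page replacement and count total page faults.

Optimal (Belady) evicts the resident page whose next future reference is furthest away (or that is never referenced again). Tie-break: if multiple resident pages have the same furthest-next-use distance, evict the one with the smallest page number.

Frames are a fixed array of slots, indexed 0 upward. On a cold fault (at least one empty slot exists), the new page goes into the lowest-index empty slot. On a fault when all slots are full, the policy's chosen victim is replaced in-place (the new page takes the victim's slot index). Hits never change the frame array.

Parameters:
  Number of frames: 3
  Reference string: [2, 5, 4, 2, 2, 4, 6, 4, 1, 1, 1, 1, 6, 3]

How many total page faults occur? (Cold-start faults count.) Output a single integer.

Answer: 6

Derivation:
Step 0: ref 2 → FAULT, frames=[2,-,-]
Step 1: ref 5 → FAULT, frames=[2,5,-]
Step 2: ref 4 → FAULT, frames=[2,5,4]
Step 3: ref 2 → HIT, frames=[2,5,4]
Step 4: ref 2 → HIT, frames=[2,5,4]
Step 5: ref 4 → HIT, frames=[2,5,4]
Step 6: ref 6 → FAULT (evict 2), frames=[6,5,4]
Step 7: ref 4 → HIT, frames=[6,5,4]
Step 8: ref 1 → FAULT (evict 4), frames=[6,5,1]
Step 9: ref 1 → HIT, frames=[6,5,1]
Step 10: ref 1 → HIT, frames=[6,5,1]
Step 11: ref 1 → HIT, frames=[6,5,1]
Step 12: ref 6 → HIT, frames=[6,5,1]
Step 13: ref 3 → FAULT (evict 1), frames=[6,5,3]
Total faults: 6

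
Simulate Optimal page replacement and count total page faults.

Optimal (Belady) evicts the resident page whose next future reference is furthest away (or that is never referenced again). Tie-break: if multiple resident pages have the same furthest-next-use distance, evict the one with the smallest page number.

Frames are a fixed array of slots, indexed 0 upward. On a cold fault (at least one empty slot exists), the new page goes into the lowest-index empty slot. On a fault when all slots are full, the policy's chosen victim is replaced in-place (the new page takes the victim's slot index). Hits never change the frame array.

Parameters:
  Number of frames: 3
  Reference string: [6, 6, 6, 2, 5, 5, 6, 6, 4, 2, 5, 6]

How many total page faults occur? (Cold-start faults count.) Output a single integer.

Answer: 5

Derivation:
Step 0: ref 6 → FAULT, frames=[6,-,-]
Step 1: ref 6 → HIT, frames=[6,-,-]
Step 2: ref 6 → HIT, frames=[6,-,-]
Step 3: ref 2 → FAULT, frames=[6,2,-]
Step 4: ref 5 → FAULT, frames=[6,2,5]
Step 5: ref 5 → HIT, frames=[6,2,5]
Step 6: ref 6 → HIT, frames=[6,2,5]
Step 7: ref 6 → HIT, frames=[6,2,5]
Step 8: ref 4 → FAULT (evict 6), frames=[4,2,5]
Step 9: ref 2 → HIT, frames=[4,2,5]
Step 10: ref 5 → HIT, frames=[4,2,5]
Step 11: ref 6 → FAULT (evict 2), frames=[4,6,5]
Total faults: 5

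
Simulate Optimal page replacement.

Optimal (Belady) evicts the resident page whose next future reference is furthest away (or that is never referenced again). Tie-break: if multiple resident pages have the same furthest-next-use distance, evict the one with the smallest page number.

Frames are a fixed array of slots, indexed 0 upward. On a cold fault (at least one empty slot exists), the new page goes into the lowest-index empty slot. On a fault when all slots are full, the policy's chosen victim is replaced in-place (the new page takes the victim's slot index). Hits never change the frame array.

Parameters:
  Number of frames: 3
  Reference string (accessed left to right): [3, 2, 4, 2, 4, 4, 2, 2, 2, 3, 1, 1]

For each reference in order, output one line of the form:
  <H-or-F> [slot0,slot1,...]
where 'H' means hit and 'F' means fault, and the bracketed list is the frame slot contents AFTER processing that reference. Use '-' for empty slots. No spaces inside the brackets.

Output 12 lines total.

F [3,-,-]
F [3,2,-]
F [3,2,4]
H [3,2,4]
H [3,2,4]
H [3,2,4]
H [3,2,4]
H [3,2,4]
H [3,2,4]
H [3,2,4]
F [3,1,4]
H [3,1,4]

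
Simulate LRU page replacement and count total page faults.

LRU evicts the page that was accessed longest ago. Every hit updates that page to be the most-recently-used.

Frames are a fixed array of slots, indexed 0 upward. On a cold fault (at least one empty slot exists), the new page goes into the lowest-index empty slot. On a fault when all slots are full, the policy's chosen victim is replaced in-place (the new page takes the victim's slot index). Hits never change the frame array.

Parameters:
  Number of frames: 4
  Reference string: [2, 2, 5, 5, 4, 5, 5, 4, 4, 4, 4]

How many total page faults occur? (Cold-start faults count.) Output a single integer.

Step 0: ref 2 → FAULT, frames=[2,-,-,-]
Step 1: ref 2 → HIT, frames=[2,-,-,-]
Step 2: ref 5 → FAULT, frames=[2,5,-,-]
Step 3: ref 5 → HIT, frames=[2,5,-,-]
Step 4: ref 4 → FAULT, frames=[2,5,4,-]
Step 5: ref 5 → HIT, frames=[2,5,4,-]
Step 6: ref 5 → HIT, frames=[2,5,4,-]
Step 7: ref 4 → HIT, frames=[2,5,4,-]
Step 8: ref 4 → HIT, frames=[2,5,4,-]
Step 9: ref 4 → HIT, frames=[2,5,4,-]
Step 10: ref 4 → HIT, frames=[2,5,4,-]
Total faults: 3

Answer: 3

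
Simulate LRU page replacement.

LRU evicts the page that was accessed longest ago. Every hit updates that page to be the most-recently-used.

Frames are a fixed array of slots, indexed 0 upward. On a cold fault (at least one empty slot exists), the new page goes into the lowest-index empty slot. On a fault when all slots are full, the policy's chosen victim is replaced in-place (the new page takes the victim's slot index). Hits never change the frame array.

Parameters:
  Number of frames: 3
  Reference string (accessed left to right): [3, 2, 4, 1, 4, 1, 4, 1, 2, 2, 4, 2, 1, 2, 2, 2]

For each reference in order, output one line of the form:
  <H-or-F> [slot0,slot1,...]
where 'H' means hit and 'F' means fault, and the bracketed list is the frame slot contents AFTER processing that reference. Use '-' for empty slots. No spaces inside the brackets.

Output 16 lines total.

F [3,-,-]
F [3,2,-]
F [3,2,4]
F [1,2,4]
H [1,2,4]
H [1,2,4]
H [1,2,4]
H [1,2,4]
H [1,2,4]
H [1,2,4]
H [1,2,4]
H [1,2,4]
H [1,2,4]
H [1,2,4]
H [1,2,4]
H [1,2,4]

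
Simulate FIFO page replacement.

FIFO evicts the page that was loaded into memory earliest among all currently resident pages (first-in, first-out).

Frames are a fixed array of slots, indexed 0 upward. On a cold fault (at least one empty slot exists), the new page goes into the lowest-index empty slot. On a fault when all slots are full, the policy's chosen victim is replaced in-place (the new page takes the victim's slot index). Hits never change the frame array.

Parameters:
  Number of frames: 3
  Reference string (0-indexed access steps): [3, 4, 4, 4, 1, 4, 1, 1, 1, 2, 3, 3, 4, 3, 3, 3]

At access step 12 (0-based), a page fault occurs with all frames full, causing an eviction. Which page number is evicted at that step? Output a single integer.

Answer: 1

Derivation:
Step 0: ref 3 -> FAULT, frames=[3,-,-]
Step 1: ref 4 -> FAULT, frames=[3,4,-]
Step 2: ref 4 -> HIT, frames=[3,4,-]
Step 3: ref 4 -> HIT, frames=[3,4,-]
Step 4: ref 1 -> FAULT, frames=[3,4,1]
Step 5: ref 4 -> HIT, frames=[3,4,1]
Step 6: ref 1 -> HIT, frames=[3,4,1]
Step 7: ref 1 -> HIT, frames=[3,4,1]
Step 8: ref 1 -> HIT, frames=[3,4,1]
Step 9: ref 2 -> FAULT, evict 3, frames=[2,4,1]
Step 10: ref 3 -> FAULT, evict 4, frames=[2,3,1]
Step 11: ref 3 -> HIT, frames=[2,3,1]
Step 12: ref 4 -> FAULT, evict 1, frames=[2,3,4]
At step 12: evicted page 1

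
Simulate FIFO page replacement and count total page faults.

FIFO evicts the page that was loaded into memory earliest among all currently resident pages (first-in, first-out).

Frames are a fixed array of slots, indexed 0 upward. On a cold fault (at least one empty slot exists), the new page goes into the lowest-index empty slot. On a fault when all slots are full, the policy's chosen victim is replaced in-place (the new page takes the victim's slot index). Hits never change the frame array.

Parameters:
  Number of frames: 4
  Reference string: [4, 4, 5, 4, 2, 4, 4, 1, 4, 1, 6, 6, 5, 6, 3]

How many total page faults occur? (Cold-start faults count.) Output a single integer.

Answer: 6

Derivation:
Step 0: ref 4 → FAULT, frames=[4,-,-,-]
Step 1: ref 4 → HIT, frames=[4,-,-,-]
Step 2: ref 5 → FAULT, frames=[4,5,-,-]
Step 3: ref 4 → HIT, frames=[4,5,-,-]
Step 4: ref 2 → FAULT, frames=[4,5,2,-]
Step 5: ref 4 → HIT, frames=[4,5,2,-]
Step 6: ref 4 → HIT, frames=[4,5,2,-]
Step 7: ref 1 → FAULT, frames=[4,5,2,1]
Step 8: ref 4 → HIT, frames=[4,5,2,1]
Step 9: ref 1 → HIT, frames=[4,5,2,1]
Step 10: ref 6 → FAULT (evict 4), frames=[6,5,2,1]
Step 11: ref 6 → HIT, frames=[6,5,2,1]
Step 12: ref 5 → HIT, frames=[6,5,2,1]
Step 13: ref 6 → HIT, frames=[6,5,2,1]
Step 14: ref 3 → FAULT (evict 5), frames=[6,3,2,1]
Total faults: 6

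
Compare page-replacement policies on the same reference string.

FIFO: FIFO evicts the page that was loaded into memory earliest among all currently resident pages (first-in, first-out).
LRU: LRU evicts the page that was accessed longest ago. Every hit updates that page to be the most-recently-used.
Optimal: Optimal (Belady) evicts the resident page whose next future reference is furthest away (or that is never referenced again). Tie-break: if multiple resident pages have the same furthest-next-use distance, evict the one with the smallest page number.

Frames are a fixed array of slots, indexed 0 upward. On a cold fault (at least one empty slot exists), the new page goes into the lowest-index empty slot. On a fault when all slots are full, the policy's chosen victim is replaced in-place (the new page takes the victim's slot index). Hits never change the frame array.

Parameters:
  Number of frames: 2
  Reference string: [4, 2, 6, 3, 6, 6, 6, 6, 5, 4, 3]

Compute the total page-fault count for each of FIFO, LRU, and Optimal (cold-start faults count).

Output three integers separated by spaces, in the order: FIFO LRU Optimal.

Answer: 7 7 6

Derivation:
--- FIFO ---
  step 0: ref 4 -> FAULT, frames=[4,-] (faults so far: 1)
  step 1: ref 2 -> FAULT, frames=[4,2] (faults so far: 2)
  step 2: ref 6 -> FAULT, evict 4, frames=[6,2] (faults so far: 3)
  step 3: ref 3 -> FAULT, evict 2, frames=[6,3] (faults so far: 4)
  step 4: ref 6 -> HIT, frames=[6,3] (faults so far: 4)
  step 5: ref 6 -> HIT, frames=[6,3] (faults so far: 4)
  step 6: ref 6 -> HIT, frames=[6,3] (faults so far: 4)
  step 7: ref 6 -> HIT, frames=[6,3] (faults so far: 4)
  step 8: ref 5 -> FAULT, evict 6, frames=[5,3] (faults so far: 5)
  step 9: ref 4 -> FAULT, evict 3, frames=[5,4] (faults so far: 6)
  step 10: ref 3 -> FAULT, evict 5, frames=[3,4] (faults so far: 7)
  FIFO total faults: 7
--- LRU ---
  step 0: ref 4 -> FAULT, frames=[4,-] (faults so far: 1)
  step 1: ref 2 -> FAULT, frames=[4,2] (faults so far: 2)
  step 2: ref 6 -> FAULT, evict 4, frames=[6,2] (faults so far: 3)
  step 3: ref 3 -> FAULT, evict 2, frames=[6,3] (faults so far: 4)
  step 4: ref 6 -> HIT, frames=[6,3] (faults so far: 4)
  step 5: ref 6 -> HIT, frames=[6,3] (faults so far: 4)
  step 6: ref 6 -> HIT, frames=[6,3] (faults so far: 4)
  step 7: ref 6 -> HIT, frames=[6,3] (faults so far: 4)
  step 8: ref 5 -> FAULT, evict 3, frames=[6,5] (faults so far: 5)
  step 9: ref 4 -> FAULT, evict 6, frames=[4,5] (faults so far: 6)
  step 10: ref 3 -> FAULT, evict 5, frames=[4,3] (faults so far: 7)
  LRU total faults: 7
--- Optimal ---
  step 0: ref 4 -> FAULT, frames=[4,-] (faults so far: 1)
  step 1: ref 2 -> FAULT, frames=[4,2] (faults so far: 2)
  step 2: ref 6 -> FAULT, evict 2, frames=[4,6] (faults so far: 3)
  step 3: ref 3 -> FAULT, evict 4, frames=[3,6] (faults so far: 4)
  step 4: ref 6 -> HIT, frames=[3,6] (faults so far: 4)
  step 5: ref 6 -> HIT, frames=[3,6] (faults so far: 4)
  step 6: ref 6 -> HIT, frames=[3,6] (faults so far: 4)
  step 7: ref 6 -> HIT, frames=[3,6] (faults so far: 4)
  step 8: ref 5 -> FAULT, evict 6, frames=[3,5] (faults so far: 5)
  step 9: ref 4 -> FAULT, evict 5, frames=[3,4] (faults so far: 6)
  step 10: ref 3 -> HIT, frames=[3,4] (faults so far: 6)
  Optimal total faults: 6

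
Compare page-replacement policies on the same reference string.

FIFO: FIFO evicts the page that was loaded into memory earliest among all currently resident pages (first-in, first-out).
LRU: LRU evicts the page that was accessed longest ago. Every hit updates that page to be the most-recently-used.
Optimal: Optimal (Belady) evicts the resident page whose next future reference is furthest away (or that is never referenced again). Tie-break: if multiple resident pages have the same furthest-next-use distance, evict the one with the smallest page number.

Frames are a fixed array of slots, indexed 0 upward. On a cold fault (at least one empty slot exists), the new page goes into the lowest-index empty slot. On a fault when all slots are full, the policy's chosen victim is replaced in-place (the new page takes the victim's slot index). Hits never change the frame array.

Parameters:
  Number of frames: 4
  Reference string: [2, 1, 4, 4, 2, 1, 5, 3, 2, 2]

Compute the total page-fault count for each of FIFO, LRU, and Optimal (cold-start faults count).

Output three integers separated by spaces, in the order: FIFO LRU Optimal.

--- FIFO ---
  step 0: ref 2 -> FAULT, frames=[2,-,-,-] (faults so far: 1)
  step 1: ref 1 -> FAULT, frames=[2,1,-,-] (faults so far: 2)
  step 2: ref 4 -> FAULT, frames=[2,1,4,-] (faults so far: 3)
  step 3: ref 4 -> HIT, frames=[2,1,4,-] (faults so far: 3)
  step 4: ref 2 -> HIT, frames=[2,1,4,-] (faults so far: 3)
  step 5: ref 1 -> HIT, frames=[2,1,4,-] (faults so far: 3)
  step 6: ref 5 -> FAULT, frames=[2,1,4,5] (faults so far: 4)
  step 7: ref 3 -> FAULT, evict 2, frames=[3,1,4,5] (faults so far: 5)
  step 8: ref 2 -> FAULT, evict 1, frames=[3,2,4,5] (faults so far: 6)
  step 9: ref 2 -> HIT, frames=[3,2,4,5] (faults so far: 6)
  FIFO total faults: 6
--- LRU ---
  step 0: ref 2 -> FAULT, frames=[2,-,-,-] (faults so far: 1)
  step 1: ref 1 -> FAULT, frames=[2,1,-,-] (faults so far: 2)
  step 2: ref 4 -> FAULT, frames=[2,1,4,-] (faults so far: 3)
  step 3: ref 4 -> HIT, frames=[2,1,4,-] (faults so far: 3)
  step 4: ref 2 -> HIT, frames=[2,1,4,-] (faults so far: 3)
  step 5: ref 1 -> HIT, frames=[2,1,4,-] (faults so far: 3)
  step 6: ref 5 -> FAULT, frames=[2,1,4,5] (faults so far: 4)
  step 7: ref 3 -> FAULT, evict 4, frames=[2,1,3,5] (faults so far: 5)
  step 8: ref 2 -> HIT, frames=[2,1,3,5] (faults so far: 5)
  step 9: ref 2 -> HIT, frames=[2,1,3,5] (faults so far: 5)
  LRU total faults: 5
--- Optimal ---
  step 0: ref 2 -> FAULT, frames=[2,-,-,-] (faults so far: 1)
  step 1: ref 1 -> FAULT, frames=[2,1,-,-] (faults so far: 2)
  step 2: ref 4 -> FAULT, frames=[2,1,4,-] (faults so far: 3)
  step 3: ref 4 -> HIT, frames=[2,1,4,-] (faults so far: 3)
  step 4: ref 2 -> HIT, frames=[2,1,4,-] (faults so far: 3)
  step 5: ref 1 -> HIT, frames=[2,1,4,-] (faults so far: 3)
  step 6: ref 5 -> FAULT, frames=[2,1,4,5] (faults so far: 4)
  step 7: ref 3 -> FAULT, evict 1, frames=[2,3,4,5] (faults so far: 5)
  step 8: ref 2 -> HIT, frames=[2,3,4,5] (faults so far: 5)
  step 9: ref 2 -> HIT, frames=[2,3,4,5] (faults so far: 5)
  Optimal total faults: 5

Answer: 6 5 5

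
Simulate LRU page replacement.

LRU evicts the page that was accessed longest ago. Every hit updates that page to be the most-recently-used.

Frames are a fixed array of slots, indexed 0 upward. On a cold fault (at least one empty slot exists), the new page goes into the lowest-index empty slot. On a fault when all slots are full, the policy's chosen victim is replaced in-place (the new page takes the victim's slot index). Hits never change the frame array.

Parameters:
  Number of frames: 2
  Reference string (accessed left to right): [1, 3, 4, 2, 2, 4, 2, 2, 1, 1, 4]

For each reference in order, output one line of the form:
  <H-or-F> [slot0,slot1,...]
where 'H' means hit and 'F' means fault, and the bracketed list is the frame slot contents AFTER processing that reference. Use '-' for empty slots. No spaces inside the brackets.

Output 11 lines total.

F [1,-]
F [1,3]
F [4,3]
F [4,2]
H [4,2]
H [4,2]
H [4,2]
H [4,2]
F [1,2]
H [1,2]
F [1,4]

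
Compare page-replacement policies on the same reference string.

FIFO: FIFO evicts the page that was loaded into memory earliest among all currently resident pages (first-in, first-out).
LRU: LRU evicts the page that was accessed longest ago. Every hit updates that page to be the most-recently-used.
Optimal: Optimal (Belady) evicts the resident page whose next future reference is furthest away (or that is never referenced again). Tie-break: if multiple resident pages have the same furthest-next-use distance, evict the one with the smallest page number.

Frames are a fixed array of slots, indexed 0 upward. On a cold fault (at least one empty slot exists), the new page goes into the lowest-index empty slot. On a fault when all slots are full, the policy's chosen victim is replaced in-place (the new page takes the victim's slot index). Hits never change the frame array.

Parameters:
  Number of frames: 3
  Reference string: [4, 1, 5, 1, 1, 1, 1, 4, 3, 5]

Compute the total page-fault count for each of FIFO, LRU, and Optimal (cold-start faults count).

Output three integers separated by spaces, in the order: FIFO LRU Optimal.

Answer: 4 5 4

Derivation:
--- FIFO ---
  step 0: ref 4 -> FAULT, frames=[4,-,-] (faults so far: 1)
  step 1: ref 1 -> FAULT, frames=[4,1,-] (faults so far: 2)
  step 2: ref 5 -> FAULT, frames=[4,1,5] (faults so far: 3)
  step 3: ref 1 -> HIT, frames=[4,1,5] (faults so far: 3)
  step 4: ref 1 -> HIT, frames=[4,1,5] (faults so far: 3)
  step 5: ref 1 -> HIT, frames=[4,1,5] (faults so far: 3)
  step 6: ref 1 -> HIT, frames=[4,1,5] (faults so far: 3)
  step 7: ref 4 -> HIT, frames=[4,1,5] (faults so far: 3)
  step 8: ref 3 -> FAULT, evict 4, frames=[3,1,5] (faults so far: 4)
  step 9: ref 5 -> HIT, frames=[3,1,5] (faults so far: 4)
  FIFO total faults: 4
--- LRU ---
  step 0: ref 4 -> FAULT, frames=[4,-,-] (faults so far: 1)
  step 1: ref 1 -> FAULT, frames=[4,1,-] (faults so far: 2)
  step 2: ref 5 -> FAULT, frames=[4,1,5] (faults so far: 3)
  step 3: ref 1 -> HIT, frames=[4,1,5] (faults so far: 3)
  step 4: ref 1 -> HIT, frames=[4,1,5] (faults so far: 3)
  step 5: ref 1 -> HIT, frames=[4,1,5] (faults so far: 3)
  step 6: ref 1 -> HIT, frames=[4,1,5] (faults so far: 3)
  step 7: ref 4 -> HIT, frames=[4,1,5] (faults so far: 3)
  step 8: ref 3 -> FAULT, evict 5, frames=[4,1,3] (faults so far: 4)
  step 9: ref 5 -> FAULT, evict 1, frames=[4,5,3] (faults so far: 5)
  LRU total faults: 5
--- Optimal ---
  step 0: ref 4 -> FAULT, frames=[4,-,-] (faults so far: 1)
  step 1: ref 1 -> FAULT, frames=[4,1,-] (faults so far: 2)
  step 2: ref 5 -> FAULT, frames=[4,1,5] (faults so far: 3)
  step 3: ref 1 -> HIT, frames=[4,1,5] (faults so far: 3)
  step 4: ref 1 -> HIT, frames=[4,1,5] (faults so far: 3)
  step 5: ref 1 -> HIT, frames=[4,1,5] (faults so far: 3)
  step 6: ref 1 -> HIT, frames=[4,1,5] (faults so far: 3)
  step 7: ref 4 -> HIT, frames=[4,1,5] (faults so far: 3)
  step 8: ref 3 -> FAULT, evict 1, frames=[4,3,5] (faults so far: 4)
  step 9: ref 5 -> HIT, frames=[4,3,5] (faults so far: 4)
  Optimal total faults: 4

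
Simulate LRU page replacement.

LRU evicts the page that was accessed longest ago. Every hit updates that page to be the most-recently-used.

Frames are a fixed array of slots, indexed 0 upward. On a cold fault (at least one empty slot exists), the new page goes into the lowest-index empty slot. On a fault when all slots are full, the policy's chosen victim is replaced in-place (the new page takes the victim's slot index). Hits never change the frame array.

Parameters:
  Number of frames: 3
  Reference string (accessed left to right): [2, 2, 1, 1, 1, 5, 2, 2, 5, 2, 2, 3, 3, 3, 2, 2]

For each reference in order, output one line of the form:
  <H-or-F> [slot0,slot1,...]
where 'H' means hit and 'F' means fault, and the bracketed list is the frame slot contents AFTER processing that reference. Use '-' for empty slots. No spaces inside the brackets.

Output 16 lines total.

F [2,-,-]
H [2,-,-]
F [2,1,-]
H [2,1,-]
H [2,1,-]
F [2,1,5]
H [2,1,5]
H [2,1,5]
H [2,1,5]
H [2,1,5]
H [2,1,5]
F [2,3,5]
H [2,3,5]
H [2,3,5]
H [2,3,5]
H [2,3,5]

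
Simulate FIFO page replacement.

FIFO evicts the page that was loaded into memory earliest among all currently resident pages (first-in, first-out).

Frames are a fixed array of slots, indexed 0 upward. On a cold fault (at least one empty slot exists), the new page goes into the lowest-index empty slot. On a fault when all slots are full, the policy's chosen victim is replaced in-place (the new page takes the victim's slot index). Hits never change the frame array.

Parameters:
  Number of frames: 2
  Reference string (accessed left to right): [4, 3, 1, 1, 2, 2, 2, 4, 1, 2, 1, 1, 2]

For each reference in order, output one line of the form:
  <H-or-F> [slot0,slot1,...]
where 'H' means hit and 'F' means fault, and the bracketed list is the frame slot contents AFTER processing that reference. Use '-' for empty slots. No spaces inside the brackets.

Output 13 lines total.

F [4,-]
F [4,3]
F [1,3]
H [1,3]
F [1,2]
H [1,2]
H [1,2]
F [4,2]
F [4,1]
F [2,1]
H [2,1]
H [2,1]
H [2,1]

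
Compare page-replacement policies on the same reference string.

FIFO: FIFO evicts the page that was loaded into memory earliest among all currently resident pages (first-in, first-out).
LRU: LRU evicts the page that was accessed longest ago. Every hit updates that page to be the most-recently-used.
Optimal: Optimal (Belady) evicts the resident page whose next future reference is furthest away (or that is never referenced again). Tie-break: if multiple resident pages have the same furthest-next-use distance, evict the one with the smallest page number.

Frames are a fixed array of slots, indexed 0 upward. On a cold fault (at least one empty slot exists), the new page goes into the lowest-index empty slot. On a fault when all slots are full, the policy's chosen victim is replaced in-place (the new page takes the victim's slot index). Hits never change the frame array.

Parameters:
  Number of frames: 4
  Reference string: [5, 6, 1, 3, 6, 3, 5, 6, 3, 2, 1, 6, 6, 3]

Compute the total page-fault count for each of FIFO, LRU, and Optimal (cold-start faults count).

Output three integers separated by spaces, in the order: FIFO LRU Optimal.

--- FIFO ---
  step 0: ref 5 -> FAULT, frames=[5,-,-,-] (faults so far: 1)
  step 1: ref 6 -> FAULT, frames=[5,6,-,-] (faults so far: 2)
  step 2: ref 1 -> FAULT, frames=[5,6,1,-] (faults so far: 3)
  step 3: ref 3 -> FAULT, frames=[5,6,1,3] (faults so far: 4)
  step 4: ref 6 -> HIT, frames=[5,6,1,3] (faults so far: 4)
  step 5: ref 3 -> HIT, frames=[5,6,1,3] (faults so far: 4)
  step 6: ref 5 -> HIT, frames=[5,6,1,3] (faults so far: 4)
  step 7: ref 6 -> HIT, frames=[5,6,1,3] (faults so far: 4)
  step 8: ref 3 -> HIT, frames=[5,6,1,3] (faults so far: 4)
  step 9: ref 2 -> FAULT, evict 5, frames=[2,6,1,3] (faults so far: 5)
  step 10: ref 1 -> HIT, frames=[2,6,1,3] (faults so far: 5)
  step 11: ref 6 -> HIT, frames=[2,6,1,3] (faults so far: 5)
  step 12: ref 6 -> HIT, frames=[2,6,1,3] (faults so far: 5)
  step 13: ref 3 -> HIT, frames=[2,6,1,3] (faults so far: 5)
  FIFO total faults: 5
--- LRU ---
  step 0: ref 5 -> FAULT, frames=[5,-,-,-] (faults so far: 1)
  step 1: ref 6 -> FAULT, frames=[5,6,-,-] (faults so far: 2)
  step 2: ref 1 -> FAULT, frames=[5,6,1,-] (faults so far: 3)
  step 3: ref 3 -> FAULT, frames=[5,6,1,3] (faults so far: 4)
  step 4: ref 6 -> HIT, frames=[5,6,1,3] (faults so far: 4)
  step 5: ref 3 -> HIT, frames=[5,6,1,3] (faults so far: 4)
  step 6: ref 5 -> HIT, frames=[5,6,1,3] (faults so far: 4)
  step 7: ref 6 -> HIT, frames=[5,6,1,3] (faults so far: 4)
  step 8: ref 3 -> HIT, frames=[5,6,1,3] (faults so far: 4)
  step 9: ref 2 -> FAULT, evict 1, frames=[5,6,2,3] (faults so far: 5)
  step 10: ref 1 -> FAULT, evict 5, frames=[1,6,2,3] (faults so far: 6)
  step 11: ref 6 -> HIT, frames=[1,6,2,3] (faults so far: 6)
  step 12: ref 6 -> HIT, frames=[1,6,2,3] (faults so far: 6)
  step 13: ref 3 -> HIT, frames=[1,6,2,3] (faults so far: 6)
  LRU total faults: 6
--- Optimal ---
  step 0: ref 5 -> FAULT, frames=[5,-,-,-] (faults so far: 1)
  step 1: ref 6 -> FAULT, frames=[5,6,-,-] (faults so far: 2)
  step 2: ref 1 -> FAULT, frames=[5,6,1,-] (faults so far: 3)
  step 3: ref 3 -> FAULT, frames=[5,6,1,3] (faults so far: 4)
  step 4: ref 6 -> HIT, frames=[5,6,1,3] (faults so far: 4)
  step 5: ref 3 -> HIT, frames=[5,6,1,3] (faults so far: 4)
  step 6: ref 5 -> HIT, frames=[5,6,1,3] (faults so far: 4)
  step 7: ref 6 -> HIT, frames=[5,6,1,3] (faults so far: 4)
  step 8: ref 3 -> HIT, frames=[5,6,1,3] (faults so far: 4)
  step 9: ref 2 -> FAULT, evict 5, frames=[2,6,1,3] (faults so far: 5)
  step 10: ref 1 -> HIT, frames=[2,6,1,3] (faults so far: 5)
  step 11: ref 6 -> HIT, frames=[2,6,1,3] (faults so far: 5)
  step 12: ref 6 -> HIT, frames=[2,6,1,3] (faults so far: 5)
  step 13: ref 3 -> HIT, frames=[2,6,1,3] (faults so far: 5)
  Optimal total faults: 5

Answer: 5 6 5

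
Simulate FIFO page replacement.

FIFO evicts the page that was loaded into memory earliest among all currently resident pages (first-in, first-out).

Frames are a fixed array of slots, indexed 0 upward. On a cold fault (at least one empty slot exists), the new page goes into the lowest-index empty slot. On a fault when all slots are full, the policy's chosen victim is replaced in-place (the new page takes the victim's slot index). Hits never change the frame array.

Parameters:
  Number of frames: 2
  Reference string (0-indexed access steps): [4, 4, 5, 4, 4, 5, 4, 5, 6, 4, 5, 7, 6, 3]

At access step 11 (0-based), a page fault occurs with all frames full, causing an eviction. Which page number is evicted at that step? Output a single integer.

Step 0: ref 4 -> FAULT, frames=[4,-]
Step 1: ref 4 -> HIT, frames=[4,-]
Step 2: ref 5 -> FAULT, frames=[4,5]
Step 3: ref 4 -> HIT, frames=[4,5]
Step 4: ref 4 -> HIT, frames=[4,5]
Step 5: ref 5 -> HIT, frames=[4,5]
Step 6: ref 4 -> HIT, frames=[4,5]
Step 7: ref 5 -> HIT, frames=[4,5]
Step 8: ref 6 -> FAULT, evict 4, frames=[6,5]
Step 9: ref 4 -> FAULT, evict 5, frames=[6,4]
Step 10: ref 5 -> FAULT, evict 6, frames=[5,4]
Step 11: ref 7 -> FAULT, evict 4, frames=[5,7]
At step 11: evicted page 4

Answer: 4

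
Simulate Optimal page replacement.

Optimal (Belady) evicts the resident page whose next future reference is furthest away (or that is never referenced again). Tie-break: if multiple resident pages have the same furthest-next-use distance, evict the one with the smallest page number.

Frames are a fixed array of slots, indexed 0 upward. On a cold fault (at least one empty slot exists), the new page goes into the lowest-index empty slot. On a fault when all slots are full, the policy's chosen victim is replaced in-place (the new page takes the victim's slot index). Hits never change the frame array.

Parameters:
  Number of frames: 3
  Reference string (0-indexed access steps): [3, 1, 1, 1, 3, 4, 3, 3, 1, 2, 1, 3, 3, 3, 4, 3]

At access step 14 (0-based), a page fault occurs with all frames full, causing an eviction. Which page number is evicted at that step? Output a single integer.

Answer: 1

Derivation:
Step 0: ref 3 -> FAULT, frames=[3,-,-]
Step 1: ref 1 -> FAULT, frames=[3,1,-]
Step 2: ref 1 -> HIT, frames=[3,1,-]
Step 3: ref 1 -> HIT, frames=[3,1,-]
Step 4: ref 3 -> HIT, frames=[3,1,-]
Step 5: ref 4 -> FAULT, frames=[3,1,4]
Step 6: ref 3 -> HIT, frames=[3,1,4]
Step 7: ref 3 -> HIT, frames=[3,1,4]
Step 8: ref 1 -> HIT, frames=[3,1,4]
Step 9: ref 2 -> FAULT, evict 4, frames=[3,1,2]
Step 10: ref 1 -> HIT, frames=[3,1,2]
Step 11: ref 3 -> HIT, frames=[3,1,2]
Step 12: ref 3 -> HIT, frames=[3,1,2]
Step 13: ref 3 -> HIT, frames=[3,1,2]
Step 14: ref 4 -> FAULT, evict 1, frames=[3,4,2]
At step 14: evicted page 1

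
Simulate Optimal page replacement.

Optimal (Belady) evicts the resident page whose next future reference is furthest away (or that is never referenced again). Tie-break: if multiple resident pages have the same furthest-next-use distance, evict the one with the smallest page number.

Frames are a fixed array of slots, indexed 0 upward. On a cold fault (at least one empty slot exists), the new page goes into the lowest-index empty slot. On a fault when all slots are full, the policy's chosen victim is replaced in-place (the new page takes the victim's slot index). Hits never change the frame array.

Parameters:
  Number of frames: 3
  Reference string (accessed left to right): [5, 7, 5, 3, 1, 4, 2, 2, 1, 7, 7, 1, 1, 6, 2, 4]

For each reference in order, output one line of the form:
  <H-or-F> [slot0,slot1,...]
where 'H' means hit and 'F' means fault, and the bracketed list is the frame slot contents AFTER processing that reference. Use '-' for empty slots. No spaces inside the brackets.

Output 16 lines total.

F [5,-,-]
F [5,7,-]
H [5,7,-]
F [5,7,3]
F [5,7,1]
F [4,7,1]
F [2,7,1]
H [2,7,1]
H [2,7,1]
H [2,7,1]
H [2,7,1]
H [2,7,1]
H [2,7,1]
F [2,7,6]
H [2,7,6]
F [4,7,6]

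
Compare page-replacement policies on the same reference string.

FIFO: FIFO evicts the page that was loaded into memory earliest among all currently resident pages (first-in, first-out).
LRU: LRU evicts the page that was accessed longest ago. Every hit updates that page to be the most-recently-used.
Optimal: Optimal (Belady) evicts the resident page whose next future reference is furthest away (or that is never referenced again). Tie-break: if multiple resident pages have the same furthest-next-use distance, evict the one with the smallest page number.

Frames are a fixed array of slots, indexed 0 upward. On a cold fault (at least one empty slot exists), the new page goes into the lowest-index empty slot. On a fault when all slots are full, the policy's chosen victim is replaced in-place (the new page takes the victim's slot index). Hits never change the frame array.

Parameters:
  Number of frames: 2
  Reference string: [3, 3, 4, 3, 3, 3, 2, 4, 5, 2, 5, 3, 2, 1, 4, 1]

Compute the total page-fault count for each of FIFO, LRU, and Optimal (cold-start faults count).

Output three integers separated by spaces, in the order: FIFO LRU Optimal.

--- FIFO ---
  step 0: ref 3 -> FAULT, frames=[3,-] (faults so far: 1)
  step 1: ref 3 -> HIT, frames=[3,-] (faults so far: 1)
  step 2: ref 4 -> FAULT, frames=[3,4] (faults so far: 2)
  step 3: ref 3 -> HIT, frames=[3,4] (faults so far: 2)
  step 4: ref 3 -> HIT, frames=[3,4] (faults so far: 2)
  step 5: ref 3 -> HIT, frames=[3,4] (faults so far: 2)
  step 6: ref 2 -> FAULT, evict 3, frames=[2,4] (faults so far: 3)
  step 7: ref 4 -> HIT, frames=[2,4] (faults so far: 3)
  step 8: ref 5 -> FAULT, evict 4, frames=[2,5] (faults so far: 4)
  step 9: ref 2 -> HIT, frames=[2,5] (faults so far: 4)
  step 10: ref 5 -> HIT, frames=[2,5] (faults so far: 4)
  step 11: ref 3 -> FAULT, evict 2, frames=[3,5] (faults so far: 5)
  step 12: ref 2 -> FAULT, evict 5, frames=[3,2] (faults so far: 6)
  step 13: ref 1 -> FAULT, evict 3, frames=[1,2] (faults so far: 7)
  step 14: ref 4 -> FAULT, evict 2, frames=[1,4] (faults so far: 8)
  step 15: ref 1 -> HIT, frames=[1,4] (faults so far: 8)
  FIFO total faults: 8
--- LRU ---
  step 0: ref 3 -> FAULT, frames=[3,-] (faults so far: 1)
  step 1: ref 3 -> HIT, frames=[3,-] (faults so far: 1)
  step 2: ref 4 -> FAULT, frames=[3,4] (faults so far: 2)
  step 3: ref 3 -> HIT, frames=[3,4] (faults so far: 2)
  step 4: ref 3 -> HIT, frames=[3,4] (faults so far: 2)
  step 5: ref 3 -> HIT, frames=[3,4] (faults so far: 2)
  step 6: ref 2 -> FAULT, evict 4, frames=[3,2] (faults so far: 3)
  step 7: ref 4 -> FAULT, evict 3, frames=[4,2] (faults so far: 4)
  step 8: ref 5 -> FAULT, evict 2, frames=[4,5] (faults so far: 5)
  step 9: ref 2 -> FAULT, evict 4, frames=[2,5] (faults so far: 6)
  step 10: ref 5 -> HIT, frames=[2,5] (faults so far: 6)
  step 11: ref 3 -> FAULT, evict 2, frames=[3,5] (faults so far: 7)
  step 12: ref 2 -> FAULT, evict 5, frames=[3,2] (faults so far: 8)
  step 13: ref 1 -> FAULT, evict 3, frames=[1,2] (faults so far: 9)
  step 14: ref 4 -> FAULT, evict 2, frames=[1,4] (faults so far: 10)
  step 15: ref 1 -> HIT, frames=[1,4] (faults so far: 10)
  LRU total faults: 10
--- Optimal ---
  step 0: ref 3 -> FAULT, frames=[3,-] (faults so far: 1)
  step 1: ref 3 -> HIT, frames=[3,-] (faults so far: 1)
  step 2: ref 4 -> FAULT, frames=[3,4] (faults so far: 2)
  step 3: ref 3 -> HIT, frames=[3,4] (faults so far: 2)
  step 4: ref 3 -> HIT, frames=[3,4] (faults so far: 2)
  step 5: ref 3 -> HIT, frames=[3,4] (faults so far: 2)
  step 6: ref 2 -> FAULT, evict 3, frames=[2,4] (faults so far: 3)
  step 7: ref 4 -> HIT, frames=[2,4] (faults so far: 3)
  step 8: ref 5 -> FAULT, evict 4, frames=[2,5] (faults so far: 4)
  step 9: ref 2 -> HIT, frames=[2,5] (faults so far: 4)
  step 10: ref 5 -> HIT, frames=[2,5] (faults so far: 4)
  step 11: ref 3 -> FAULT, evict 5, frames=[2,3] (faults so far: 5)
  step 12: ref 2 -> HIT, frames=[2,3] (faults so far: 5)
  step 13: ref 1 -> FAULT, evict 2, frames=[1,3] (faults so far: 6)
  step 14: ref 4 -> FAULT, evict 3, frames=[1,4] (faults so far: 7)
  step 15: ref 1 -> HIT, frames=[1,4] (faults so far: 7)
  Optimal total faults: 7

Answer: 8 10 7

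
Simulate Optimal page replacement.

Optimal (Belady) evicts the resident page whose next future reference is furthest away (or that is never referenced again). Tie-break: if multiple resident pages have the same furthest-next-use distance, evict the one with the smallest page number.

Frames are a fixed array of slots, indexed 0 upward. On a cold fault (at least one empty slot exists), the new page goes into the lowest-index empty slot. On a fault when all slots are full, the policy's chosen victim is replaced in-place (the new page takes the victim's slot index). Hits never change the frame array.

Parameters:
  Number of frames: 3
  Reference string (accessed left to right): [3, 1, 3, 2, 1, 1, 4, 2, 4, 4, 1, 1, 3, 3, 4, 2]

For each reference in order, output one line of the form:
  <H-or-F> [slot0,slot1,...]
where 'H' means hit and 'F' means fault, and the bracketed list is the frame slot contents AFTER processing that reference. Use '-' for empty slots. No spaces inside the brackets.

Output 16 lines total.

F [3,-,-]
F [3,1,-]
H [3,1,-]
F [3,1,2]
H [3,1,2]
H [3,1,2]
F [4,1,2]
H [4,1,2]
H [4,1,2]
H [4,1,2]
H [4,1,2]
H [4,1,2]
F [4,3,2]
H [4,3,2]
H [4,3,2]
H [4,3,2]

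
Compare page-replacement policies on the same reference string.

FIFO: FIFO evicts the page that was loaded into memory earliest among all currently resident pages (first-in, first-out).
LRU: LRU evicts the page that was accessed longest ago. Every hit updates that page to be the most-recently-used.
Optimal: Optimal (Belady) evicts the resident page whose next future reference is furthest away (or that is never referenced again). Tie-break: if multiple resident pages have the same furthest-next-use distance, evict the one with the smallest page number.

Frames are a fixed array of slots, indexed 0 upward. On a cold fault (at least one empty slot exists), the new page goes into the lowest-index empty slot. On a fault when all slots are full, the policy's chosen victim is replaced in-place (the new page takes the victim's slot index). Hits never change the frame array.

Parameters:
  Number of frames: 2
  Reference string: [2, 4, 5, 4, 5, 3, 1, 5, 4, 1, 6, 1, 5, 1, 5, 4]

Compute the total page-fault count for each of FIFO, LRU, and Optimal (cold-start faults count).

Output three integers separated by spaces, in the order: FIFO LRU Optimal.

Answer: 12 11 9

Derivation:
--- FIFO ---
  step 0: ref 2 -> FAULT, frames=[2,-] (faults so far: 1)
  step 1: ref 4 -> FAULT, frames=[2,4] (faults so far: 2)
  step 2: ref 5 -> FAULT, evict 2, frames=[5,4] (faults so far: 3)
  step 3: ref 4 -> HIT, frames=[5,4] (faults so far: 3)
  step 4: ref 5 -> HIT, frames=[5,4] (faults so far: 3)
  step 5: ref 3 -> FAULT, evict 4, frames=[5,3] (faults so far: 4)
  step 6: ref 1 -> FAULT, evict 5, frames=[1,3] (faults so far: 5)
  step 7: ref 5 -> FAULT, evict 3, frames=[1,5] (faults so far: 6)
  step 8: ref 4 -> FAULT, evict 1, frames=[4,5] (faults so far: 7)
  step 9: ref 1 -> FAULT, evict 5, frames=[4,1] (faults so far: 8)
  step 10: ref 6 -> FAULT, evict 4, frames=[6,1] (faults so far: 9)
  step 11: ref 1 -> HIT, frames=[6,1] (faults so far: 9)
  step 12: ref 5 -> FAULT, evict 1, frames=[6,5] (faults so far: 10)
  step 13: ref 1 -> FAULT, evict 6, frames=[1,5] (faults so far: 11)
  step 14: ref 5 -> HIT, frames=[1,5] (faults so far: 11)
  step 15: ref 4 -> FAULT, evict 5, frames=[1,4] (faults so far: 12)
  FIFO total faults: 12
--- LRU ---
  step 0: ref 2 -> FAULT, frames=[2,-] (faults so far: 1)
  step 1: ref 4 -> FAULT, frames=[2,4] (faults so far: 2)
  step 2: ref 5 -> FAULT, evict 2, frames=[5,4] (faults so far: 3)
  step 3: ref 4 -> HIT, frames=[5,4] (faults so far: 3)
  step 4: ref 5 -> HIT, frames=[5,4] (faults so far: 3)
  step 5: ref 3 -> FAULT, evict 4, frames=[5,3] (faults so far: 4)
  step 6: ref 1 -> FAULT, evict 5, frames=[1,3] (faults so far: 5)
  step 7: ref 5 -> FAULT, evict 3, frames=[1,5] (faults so far: 6)
  step 8: ref 4 -> FAULT, evict 1, frames=[4,5] (faults so far: 7)
  step 9: ref 1 -> FAULT, evict 5, frames=[4,1] (faults so far: 8)
  step 10: ref 6 -> FAULT, evict 4, frames=[6,1] (faults so far: 9)
  step 11: ref 1 -> HIT, frames=[6,1] (faults so far: 9)
  step 12: ref 5 -> FAULT, evict 6, frames=[5,1] (faults so far: 10)
  step 13: ref 1 -> HIT, frames=[5,1] (faults so far: 10)
  step 14: ref 5 -> HIT, frames=[5,1] (faults so far: 10)
  step 15: ref 4 -> FAULT, evict 1, frames=[5,4] (faults so far: 11)
  LRU total faults: 11
--- Optimal ---
  step 0: ref 2 -> FAULT, frames=[2,-] (faults so far: 1)
  step 1: ref 4 -> FAULT, frames=[2,4] (faults so far: 2)
  step 2: ref 5 -> FAULT, evict 2, frames=[5,4] (faults so far: 3)
  step 3: ref 4 -> HIT, frames=[5,4] (faults so far: 3)
  step 4: ref 5 -> HIT, frames=[5,4] (faults so far: 3)
  step 5: ref 3 -> FAULT, evict 4, frames=[5,3] (faults so far: 4)
  step 6: ref 1 -> FAULT, evict 3, frames=[5,1] (faults so far: 5)
  step 7: ref 5 -> HIT, frames=[5,1] (faults so far: 5)
  step 8: ref 4 -> FAULT, evict 5, frames=[4,1] (faults so far: 6)
  step 9: ref 1 -> HIT, frames=[4,1] (faults so far: 6)
  step 10: ref 6 -> FAULT, evict 4, frames=[6,1] (faults so far: 7)
  step 11: ref 1 -> HIT, frames=[6,1] (faults so far: 7)
  step 12: ref 5 -> FAULT, evict 6, frames=[5,1] (faults so far: 8)
  step 13: ref 1 -> HIT, frames=[5,1] (faults so far: 8)
  step 14: ref 5 -> HIT, frames=[5,1] (faults so far: 8)
  step 15: ref 4 -> FAULT, evict 1, frames=[5,4] (faults so far: 9)
  Optimal total faults: 9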